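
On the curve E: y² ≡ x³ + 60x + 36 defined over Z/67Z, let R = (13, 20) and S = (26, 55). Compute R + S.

(63, 0)

(13, 20) + (26, 55). λ = (55 - 20)/(26 - 13) ≡ 35/13 mod 67. 13⁻¹ ≡ 31 (mod 67), so λ ≡ 13.
  x = λ² - 13 - 26 = 169 - 39 ≡ 63; y = λ·(13 - 63) - 20 ≡ 0. → (63, 0)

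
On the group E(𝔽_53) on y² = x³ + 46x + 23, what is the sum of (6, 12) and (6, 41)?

The two points share x = 6 and their y-coordinates satisfy 12 + 41 ≡ 0 (mod 53), so they are inverses. Their sum is 𝒪.

O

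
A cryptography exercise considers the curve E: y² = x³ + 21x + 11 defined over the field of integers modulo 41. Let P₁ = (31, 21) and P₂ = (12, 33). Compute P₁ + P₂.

(31, 21) + (12, 33). λ = (33 - 21)/(12 - 31) ≡ 12/22 mod 41. 22⁻¹ ≡ 28 (mod 41), so λ ≡ 8.
  x = λ² - 31 - 12 = 64 - 43 ≡ 21; y = λ·(31 - 21) - 21 ≡ 18. → (21, 18)

(21, 18)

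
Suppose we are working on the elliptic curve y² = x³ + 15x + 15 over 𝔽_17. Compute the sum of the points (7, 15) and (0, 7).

(7, 15) + (0, 7). λ = (7 - 15)/(0 - 7) ≡ 9/10 mod 17. 10⁻¹ ≡ 12 (mod 17), so λ ≡ 6.
  x = λ² - 7 - 0 = 36 - 7 ≡ 12; y = λ·(7 - 12) - 15 ≡ 6. → (12, 6)

(12, 6)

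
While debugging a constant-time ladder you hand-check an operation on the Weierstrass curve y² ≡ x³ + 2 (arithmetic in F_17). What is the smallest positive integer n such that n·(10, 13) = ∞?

2P: tangent at (10, 13): λ = (3·10² + 0)/(2·13) ≡ 11/9. 9⁻¹ ≡ 2 (mod 17) since 9·2 = 18 ≡ 1, so λ ≡ 11·2 ≡ 5.
  x = λ² - 10 - 10 = 25 - 20 ≡ 5; y = λ·(10 - 5) - 13 ≡ 12. → (5, 12)
3P: (5, 12) + (10, 13). λ = (13 - 12)/(10 - 5) ≡ 1/5 mod 17. 5⁻¹ ≡ 7 (mod 17) since 5·7 = 35 ≡ 1, so λ ≡ 7.
  x = λ² - 5 - 10 = 49 - 15 ≡ 0; y = λ·(5 - 0) - 12 ≡ 6. → (0, 6)
4P: (0, 6) + (10, 13). λ = (13 - 6)/(10 - 0) ≡ 7/10 mod 17. 10⁻¹ ≡ 12 (mod 17) since 10·12 = 120 ≡ 1, so λ ≡ 16.
  x = λ² - 0 - 10 = 256 - 10 ≡ 8; y = λ·(0 - 8) - 6 ≡ 2. → (8, 2)
5P: (8, 2) + (10, 13). λ = (13 - 2)/(10 - 8) ≡ 11/2 mod 17. 2⁻¹ ≡ 9 (mod 17), so λ ≡ 14.
  x = λ² - 8 - 10 = 196 - 18 ≡ 8; y = λ·(8 - 8) - 2 ≡ 15. → (8, 15)
6P: (8, 15) + (10, 13). λ = (13 - 15)/(10 - 8) ≡ 15/2 mod 17. 2⁻¹ ≡ 9 (mod 17), so λ ≡ 16.
  x = λ² - 8 - 10 = 256 - 18 ≡ 0; y = λ·(8 - 0) - 15 ≡ 11. → (0, 11)
7P: (0, 11) + (10, 13). λ = (13 - 11)/(10 - 0) ≡ 2/10 mod 17. 10⁻¹ ≡ 12 (mod 17), so λ ≡ 7.
  x = λ² - 0 - 10 = 49 - 10 ≡ 5; y = λ·(0 - 5) - 11 ≡ 5. → (5, 5)
8P: (5, 5) + (10, 13). λ = (13 - 5)/(10 - 5) ≡ 8/5 mod 17. 5⁻¹ ≡ 7 (mod 17), so λ ≡ 5.
  x = λ² - 5 - 10 = 25 - 15 ≡ 10; y = λ·(5 - 10) - 5 ≡ 4. → (10, 4)
9P: (10, 4) + (10, 13): same x and y₁ ≡ -y₂, so the sum is ∞.
9P = ∞, so the order is 9.

9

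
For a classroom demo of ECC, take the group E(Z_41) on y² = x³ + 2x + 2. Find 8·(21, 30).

Write G = (21, 30).
Repeated addition: build up to 8G.
2G: tangent at (21, 30): λ = (3·21² + 2)/(2·30) ≡ 13/19. 19⁻¹ ≡ 13 (mod 41) since 19·13 = 247 ≡ 1, so λ ≡ 13·13 ≡ 5.
  x = λ² - 21 - 21 = 25 - 42 ≡ 24; y = λ·(21 - 24) - 30 ≡ 37. → (24, 37)
3G: (24, 37) + (21, 30). λ = (30 - 37)/(21 - 24) ≡ 34/38 mod 41. 38⁻¹ ≡ 27 (mod 41) since 38·27 = 1026 ≡ 1, so λ ≡ 16.
  x = λ² - 24 - 21 = 256 - 45 ≡ 6; y = λ·(24 - 6) - 37 ≡ 5. → (6, 5)
4G: (6, 5) + (21, 30). λ = (30 - 5)/(21 - 6) ≡ 25/15 mod 41. 15⁻¹ ≡ 11 (mod 41), so λ ≡ 29.
  x = λ² - 6 - 21 = 841 - 27 ≡ 35; y = λ·(6 - 35) - 5 ≡ 15. → (35, 15)
5G: (35, 15) + (21, 30). λ = (30 - 15)/(21 - 35) ≡ 15/27 mod 41. 27⁻¹ ≡ 38 (mod 41), so λ ≡ 37.
  x = λ² - 35 - 21 = 1369 - 56 ≡ 1; y = λ·(35 - 1) - 15 ≡ 13. → (1, 13)
6G: (1, 13) + (21, 30). λ = (30 - 13)/(21 - 1) ≡ 17/20 mod 41. 20⁻¹ ≡ 39 (mod 41), so λ ≡ 7.
  x = λ² - 1 - 21 = 49 - 22 ≡ 27; y = λ·(1 - 27) - 13 ≡ 10. → (27, 10)
7G: (27, 10) + (21, 30). λ = (30 - 10)/(21 - 27) ≡ 20/35 mod 41. 35⁻¹ ≡ 34 (mod 41), so λ ≡ 24.
  x = λ² - 27 - 21 = 576 - 48 ≡ 36; y = λ·(27 - 36) - 10 ≡ 20. → (36, 20)
8G: (36, 20) + (21, 30). λ = (30 - 20)/(21 - 36) ≡ 10/26 mod 41. 26⁻¹ ≡ 30 (mod 41), so λ ≡ 13.
  x = λ² - 36 - 21 = 169 - 57 ≡ 30; y = λ·(36 - 30) - 20 ≡ 17. → (30, 17)

(30, 17)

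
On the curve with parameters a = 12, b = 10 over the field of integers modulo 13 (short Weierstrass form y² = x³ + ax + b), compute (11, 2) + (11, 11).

The two points share x = 11 and their y-coordinates satisfy 2 + 11 ≡ 0 (mod 13), so they are inverses. Their sum is ∞.

O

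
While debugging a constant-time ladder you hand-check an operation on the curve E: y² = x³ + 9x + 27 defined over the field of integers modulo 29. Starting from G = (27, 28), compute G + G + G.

Repeated addition: build up to 3G.
2G: tangent at (27, 28): λ = (3·27² + 9)/(2·28) ≡ 21/27. 27⁻¹ ≡ 14 (mod 29), so λ ≡ 21·14 ≡ 4.
  x = λ² - 27 - 27 = 16 - 54 ≡ 20; y = λ·(27 - 20) - 28 ≡ 0. → (20, 0)
3G: (20, 0) + (27, 28). λ = (28 - 0)/(27 - 20) ≡ 28/7 mod 29. 7⁻¹ ≡ 25 (mod 29) since 7·25 = 175 ≡ 1, so λ ≡ 4.
  x = λ² - 20 - 27 = 16 - 47 ≡ 27; y = λ·(20 - 27) - 0 ≡ 1. → (27, 1)

(27, 1)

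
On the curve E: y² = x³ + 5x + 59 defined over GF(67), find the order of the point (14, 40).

2P: tangent at (14, 40): λ = (3·14² + 5)/(2·40) ≡ 57/13. 13⁻¹ ≡ 31 (mod 67), so λ ≡ 57·31 ≡ 25.
  x = λ² - 14 - 14 = 625 - 28 ≡ 61; y = λ·(14 - 61) - 40 ≡ 58. → (61, 58)
3P: (61, 58) + (14, 40). λ = (40 - 58)/(14 - 61) ≡ 49/20 mod 67. 20⁻¹ ≡ 57 (mod 67), so λ ≡ 46.
  x = λ² - 61 - 14 = 2116 - 75 ≡ 31; y = λ·(61 - 31) - 58 ≡ 49. → (31, 49)
4P: (31, 49) + (14, 40). λ = (40 - 49)/(14 - 31) ≡ 58/50 mod 67. 50⁻¹ ≡ 63 (mod 67), so λ ≡ 36.
  x = λ² - 31 - 14 = 1296 - 45 ≡ 45; y = λ·(31 - 45) - 49 ≡ 50. → (45, 50)
5P: (45, 50) + (14, 40). λ = (40 - 50)/(14 - 45) ≡ 57/36 mod 67. 36⁻¹ ≡ 54 (mod 67), so λ ≡ 63.
  x = λ² - 45 - 14 = 3969 - 59 ≡ 24; y = λ·(45 - 24) - 50 ≡ 0. → (24, 0)
6P: (24, 0) + (14, 40). λ = (40 - 0)/(14 - 24) ≡ 40/57 mod 67. 57⁻¹ ≡ 20 (mod 67), so λ ≡ 63.
  x = λ² - 24 - 14 = 3969 - 38 ≡ 45; y = λ·(24 - 45) - 0 ≡ 17. → (45, 17)
7P: (45, 17) + (14, 40). λ = (40 - 17)/(14 - 45) ≡ 23/36 mod 67. 36⁻¹ ≡ 54 (mod 67), so λ ≡ 36.
  x = λ² - 45 - 14 = 1296 - 59 ≡ 31; y = λ·(45 - 31) - 17 ≡ 18. → (31, 18)
8P: (31, 18) + (14, 40). λ = (40 - 18)/(14 - 31) ≡ 22/50 mod 67. 50⁻¹ ≡ 63 (mod 67), so λ ≡ 46.
  x = λ² - 31 - 14 = 2116 - 45 ≡ 61; y = λ·(31 - 61) - 18 ≡ 9. → (61, 9)
9P: (61, 9) + (14, 40). λ = (40 - 9)/(14 - 61) ≡ 31/20 mod 67. 20⁻¹ ≡ 57 (mod 67) since 20·57 = 1140 ≡ 1, so λ ≡ 25.
  x = λ² - 61 - 14 = 625 - 75 ≡ 14; y = λ·(61 - 14) - 9 ≡ 27. → (14, 27)
10P: (14, 27) + (14, 40): same x and y₁ ≡ -y₂, so the sum is ∞.
10P = ∞, so the order is 10.

10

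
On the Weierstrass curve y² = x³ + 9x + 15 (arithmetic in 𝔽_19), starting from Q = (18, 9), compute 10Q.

(4, 1)

Double-and-add on 10 = (1010)₂. Start with Q = (18, 9) for the leading 1-bit.
double: tangent at (18, 9): λ = (3·18² + 9)/(2·9) ≡ 12/18. 18⁻¹ ≡ 18 (mod 19), so λ ≡ 12·18 ≡ 7.
  x = λ² - 18 - 18 = 49 - 36 ≡ 13; y = λ·(18 - 13) - 9 ≡ 7. → (13, 7)
double: tangent at (13, 7): λ = (3·13² + 9)/(2·7) ≡ 3/14. 14⁻¹ ≡ 15 (mod 19) since 14·15 = 210 ≡ 1, so λ ≡ 3·15 ≡ 7.
  x = λ² - 13 - 13 = 49 - 26 ≡ 4; y = λ·(13 - 4) - 7 ≡ 18. → (4, 18)
add Q: (4, 18) + (18, 9). λ = (9 - 18)/(18 - 4) ≡ 10/14 mod 19. 14⁻¹ ≡ 15 (mod 19) since 14·15 = 210 ≡ 1, so λ ≡ 17.
  x = λ² - 4 - 18 = 289 - 22 ≡ 1; y = λ·(4 - 1) - 18 ≡ 14. → (1, 14)
double: tangent at (1, 14): λ = (3·1² + 9)/(2·14) ≡ 12/9. 9⁻¹ ≡ 17 (mod 19) since 9·17 = 153 ≡ 1, so λ ≡ 12·17 ≡ 14.
  x = λ² - 1 - 1 = 196 - 2 ≡ 4; y = λ·(1 - 4) - 14 ≡ 1. → (4, 1)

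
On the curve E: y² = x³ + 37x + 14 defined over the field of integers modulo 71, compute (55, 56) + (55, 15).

The two points share x = 55 and their y-coordinates satisfy 56 + 15 ≡ 0 (mod 71), so they are inverses. Their sum is O.

O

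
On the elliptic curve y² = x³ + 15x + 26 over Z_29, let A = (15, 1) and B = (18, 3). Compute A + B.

(19, 6)

(15, 1) + (18, 3). λ = (3 - 1)/(18 - 15) ≡ 2/3 mod 29. 3⁻¹ ≡ 10 (mod 29), so λ ≡ 20.
  x = λ² - 15 - 18 = 400 - 33 ≡ 19; y = λ·(15 - 19) - 1 ≡ 6. → (19, 6)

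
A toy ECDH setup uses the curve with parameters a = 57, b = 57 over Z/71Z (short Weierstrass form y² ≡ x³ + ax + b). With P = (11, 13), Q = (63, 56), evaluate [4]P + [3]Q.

(67, 64)

First 4P:
Repeated addition: build up to 4P.
2P: tangent at (11, 13): λ = (3·11² + 57)/(2·13) ≡ 65/26. 26⁻¹ ≡ 41 (mod 71) since 26·41 = 1066 ≡ 1, so λ ≡ 65·41 ≡ 38.
  x = λ² - 11 - 11 = 1444 - 22 ≡ 2; y = λ·(11 - 2) - 13 ≡ 45. → (2, 45)
3P: (2, 45) + (11, 13). λ = (13 - 45)/(11 - 2) ≡ 39/9 mod 71. 9⁻¹ ≡ 8 (mod 71), so λ ≡ 28.
  x = λ² - 2 - 11 = 784 - 13 ≡ 61; y = λ·(2 - 61) - 45 ≡ 7. → (61, 7)
4P: (61, 7) + (11, 13). λ = (13 - 7)/(11 - 61) ≡ 6/21 mod 71. 21⁻¹ ≡ 44 (mod 71), so λ ≡ 51.
  x = λ² - 61 - 11 = 2601 - 72 ≡ 44; y = λ·(61 - 44) - 7 ≡ 8. → (44, 8)
4P = (44, 8).
Next 3Q:
Repeated addition: build up to 3Q.
2Q: tangent at (63, 56): λ = (3·63² + 57)/(2·56) ≡ 36/41. 41⁻¹ ≡ 26 (mod 71), so λ ≡ 36·26 ≡ 13.
  x = λ² - 63 - 63 = 169 - 126 ≡ 43; y = λ·(63 - 43) - 56 ≡ 62. → (43, 62)
3Q: (43, 62) + (63, 56). λ = (56 - 62)/(63 - 43) ≡ 65/20 mod 71. 20⁻¹ ≡ 32 (mod 71), so λ ≡ 21.
  x = λ² - 43 - 63 = 441 - 106 ≡ 51; y = λ·(43 - 51) - 62 ≡ 54. → (51, 54)
3Q = (51, 54).
Finally 4P + 3Q:
(44, 8) + (51, 54). λ = (54 - 8)/(51 - 44) ≡ 46/7 mod 71. 7⁻¹ ≡ 61 (mod 71), so λ ≡ 37.
  x = λ² - 44 - 51 = 1369 - 95 ≡ 67; y = λ·(44 - 67) - 8 ≡ 64. → (67, 64)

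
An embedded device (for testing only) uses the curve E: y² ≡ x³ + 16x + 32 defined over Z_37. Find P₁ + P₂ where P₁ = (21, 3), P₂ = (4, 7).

(15, 13)

(21, 3) + (4, 7). λ = (7 - 3)/(4 - 21) ≡ 4/20 mod 37. 20⁻¹ ≡ 13 (mod 37) since 20·13 = 260 ≡ 1, so λ ≡ 15.
  x = λ² - 21 - 4 = 225 - 25 ≡ 15; y = λ·(21 - 15) - 3 ≡ 13. → (15, 13)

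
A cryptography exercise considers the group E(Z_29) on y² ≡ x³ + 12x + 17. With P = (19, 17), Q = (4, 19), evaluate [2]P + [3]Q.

(3, 14)

First 2P:
Repeated addition: build up to 2P.
2P: tangent at (19, 17): λ = (3·19² + 12)/(2·17) ≡ 22/5. 5⁻¹ ≡ 6 (mod 29) since 5·6 = 30 ≡ 1, so λ ≡ 22·6 ≡ 16.
  x = λ² - 19 - 19 = 256 - 38 ≡ 15; y = λ·(19 - 15) - 17 ≡ 18. → (15, 18)
2P = (15, 18).
Next 3Q:
Repeated addition: build up to 3Q.
2Q: tangent at (4, 19): λ = (3·4² + 12)/(2·19) ≡ 2/9. 9⁻¹ ≡ 13 (mod 29), so λ ≡ 2·13 ≡ 26.
  x = λ² - 4 - 4 = 676 - 8 ≡ 1; y = λ·(4 - 1) - 19 ≡ 1. → (1, 1)
3Q: (1, 1) + (4, 19). λ = (19 - 1)/(4 - 1) ≡ 18/3 mod 29. 3⁻¹ ≡ 10 (mod 29), so λ ≡ 6.
  x = λ² - 1 - 4 = 36 - 5 ≡ 2; y = λ·(1 - 2) - 1 ≡ 22. → (2, 22)
3Q = (2, 22).
Finally 2P + 3Q:
(15, 18) + (2, 22). λ = (22 - 18)/(2 - 15) ≡ 4/16 mod 29. 16⁻¹ ≡ 20 (mod 29) since 16·20 = 320 ≡ 1, so λ ≡ 22.
  x = λ² - 15 - 2 = 484 - 17 ≡ 3; y = λ·(15 - 3) - 18 ≡ 14. → (3, 14)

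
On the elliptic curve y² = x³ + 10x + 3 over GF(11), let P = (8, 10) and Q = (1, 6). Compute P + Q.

(8, 10) + (1, 6). λ = (6 - 10)/(1 - 8) ≡ 7/4 mod 11. 4⁻¹ ≡ 3 (mod 11), so λ ≡ 10.
  x = λ² - 8 - 1 = 100 - 9 ≡ 3; y = λ·(8 - 3) - 10 ≡ 7. → (3, 7)

(3, 7)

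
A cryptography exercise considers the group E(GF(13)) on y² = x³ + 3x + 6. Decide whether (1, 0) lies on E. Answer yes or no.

no

y² = 0² ≡ 0; x³ + 3x + 6 = 10 ≡ 10 (mod 13). 0 ≠ 10.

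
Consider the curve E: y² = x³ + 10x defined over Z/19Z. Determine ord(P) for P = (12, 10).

10

2P: tangent at (12, 10): λ = (3·12² + 10)/(2·10) ≡ 5/1. 1⁻¹ ≡ 1 (mod 19) since 1·1 = 1 ≡ 1, so λ ≡ 5·1 ≡ 5.
  x = λ² - 12 - 12 = 25 - 24 ≡ 1; y = λ·(12 - 1) - 10 ≡ 7. → (1, 7)
3P: (1, 7) + (12, 10). λ = (10 - 7)/(12 - 1) ≡ 3/11 mod 19. 11⁻¹ ≡ 7 (mod 19) since 11·7 = 77 ≡ 1, so λ ≡ 2.
  x = λ² - 1 - 12 = 4 - 13 ≡ 10; y = λ·(1 - 10) - 7 ≡ 13. → (10, 13)
4P: (10, 13) + (12, 10). λ = (10 - 13)/(12 - 10) ≡ 16/2 mod 19. 2⁻¹ ≡ 10 (mod 19), so λ ≡ 8.
  x = λ² - 10 - 12 = 64 - 22 ≡ 4; y = λ·(10 - 4) - 13 ≡ 16. → (4, 16)
5P: (4, 16) + (12, 10). λ = (10 - 16)/(12 - 4) ≡ 13/8 mod 19. 8⁻¹ ≡ 12 (mod 19), so λ ≡ 4.
  x = λ² - 4 - 12 = 16 - 16 ≡ 0; y = λ·(4 - 0) - 16 ≡ 0. → (0, 0)
6P: (0, 0) + (12, 10). λ = (10 - 0)/(12 - 0) ≡ 10/12 mod 19. 12⁻¹ ≡ 8 (mod 19), so λ ≡ 4.
  x = λ² - 0 - 12 = 16 - 12 ≡ 4; y = λ·(0 - 4) - 0 ≡ 3. → (4, 3)
7P: (4, 3) + (12, 10). λ = (10 - 3)/(12 - 4) ≡ 7/8 mod 19. 8⁻¹ ≡ 12 (mod 19) since 8·12 = 96 ≡ 1, so λ ≡ 8.
  x = λ² - 4 - 12 = 64 - 16 ≡ 10; y = λ·(4 - 10) - 3 ≡ 6. → (10, 6)
8P: (10, 6) + (12, 10). λ = (10 - 6)/(12 - 10) ≡ 4/2 mod 19. 2⁻¹ ≡ 10 (mod 19), so λ ≡ 2.
  x = λ² - 10 - 12 = 4 - 22 ≡ 1; y = λ·(10 - 1) - 6 ≡ 12. → (1, 12)
9P: (1, 12) + (12, 10). λ = (10 - 12)/(12 - 1) ≡ 17/11 mod 19. 11⁻¹ ≡ 7 (mod 19), so λ ≡ 5.
  x = λ² - 1 - 12 = 25 - 13 ≡ 12; y = λ·(1 - 12) - 12 ≡ 9. → (12, 9)
10P: (12, 9) + (12, 10): same x and y₁ ≡ -y₂, so the sum is the point at infinity.
10P = the point at infinity, so the order is 10.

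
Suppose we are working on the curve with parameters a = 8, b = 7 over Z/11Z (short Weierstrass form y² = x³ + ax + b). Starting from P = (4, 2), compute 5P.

(3, 5)

Double-and-add on 5 = (101)₂. Start with P = (4, 2) for the leading 1-bit.
double: tangent at (4, 2): λ = (3·4² + 8)/(2·2) ≡ 1/4. 4⁻¹ ≡ 3 (mod 11), so λ ≡ 1·3 ≡ 3.
  x = λ² - 4 - 4 = 9 - 8 ≡ 1; y = λ·(4 - 1) - 2 ≡ 7. → (1, 7)
double: tangent at (1, 7): λ = (3·1² + 8)/(2·7) ≡ 0/3. 3⁻¹ ≡ 4 (mod 11), so λ ≡ 0·4 ≡ 0.
  x = λ² - 1 - 1 = 0 - 2 ≡ 9; y = λ·(1 - 9) - 7 ≡ 4. → (9, 4)
add P: (9, 4) + (4, 2). λ = (2 - 4)/(4 - 9) ≡ 9/6 mod 11. 6⁻¹ ≡ 2 (mod 11) since 6·2 = 12 ≡ 1, so λ ≡ 7.
  x = λ² - 9 - 4 = 49 - 13 ≡ 3; y = λ·(9 - 3) - 4 ≡ 5. → (3, 5)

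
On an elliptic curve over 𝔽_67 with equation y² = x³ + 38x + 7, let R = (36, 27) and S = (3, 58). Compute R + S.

(36, 27) + (3, 58). λ = (58 - 27)/(3 - 36) ≡ 31/34 mod 67. 34⁻¹ ≡ 2 (mod 67) since 34·2 = 68 ≡ 1, so λ ≡ 62.
  x = λ² - 36 - 3 = 3844 - 39 ≡ 53; y = λ·(36 - 53) - 27 ≡ 58. → (53, 58)

(53, 58)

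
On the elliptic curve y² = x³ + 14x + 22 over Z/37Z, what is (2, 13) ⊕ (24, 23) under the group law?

(2, 13) + (24, 23). λ = (23 - 13)/(24 - 2) ≡ 10/22 mod 37. 22⁻¹ ≡ 32 (mod 37), so λ ≡ 24.
  x = λ² - 2 - 24 = 576 - 26 ≡ 32; y = λ·(2 - 32) - 13 ≡ 7. → (32, 7)

(32, 7)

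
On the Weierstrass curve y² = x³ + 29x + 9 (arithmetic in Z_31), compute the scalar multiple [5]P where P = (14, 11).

(23, 28)

Repeated addition: build up to 5P.
2P: tangent at (14, 11): λ = (3·14² + 29)/(2·11) ≡ 28/22. 22⁻¹ ≡ 24 (mod 31) since 22·24 = 528 ≡ 1, so λ ≡ 28·24 ≡ 21.
  x = λ² - 14 - 14 = 441 - 28 ≡ 10; y = λ·(14 - 10) - 11 ≡ 11. → (10, 11)
3P: (10, 11) + (14, 11). λ = (11 - 11)/(14 - 10) ≡ 0/4 mod 31. 4⁻¹ ≡ 8 (mod 31), so λ ≡ 0.
  x = λ² - 10 - 14 = 0 - 24 ≡ 7; y = λ·(10 - 7) - 11 ≡ 20. → (7, 20)
4P: (7, 20) + (14, 11). λ = (11 - 20)/(14 - 7) ≡ 22/7 mod 31. 7⁻¹ ≡ 9 (mod 31), so λ ≡ 12.
  x = λ² - 7 - 14 = 144 - 21 ≡ 30; y = λ·(7 - 30) - 20 ≡ 14. → (30, 14)
5P: (30, 14) + (14, 11). λ = (11 - 14)/(14 - 30) ≡ 28/15 mod 31. 15⁻¹ ≡ 29 (mod 31) since 15·29 = 435 ≡ 1, so λ ≡ 6.
  x = λ² - 30 - 14 = 36 - 44 ≡ 23; y = λ·(30 - 23) - 14 ≡ 28. → (23, 28)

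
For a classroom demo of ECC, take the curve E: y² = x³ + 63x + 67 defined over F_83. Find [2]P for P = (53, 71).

tangent at (53, 71): λ = (3·53² + 63)/(2·71) ≡ 24/59. 59⁻¹ ≡ 38 (mod 83) since 59·38 = 2242 ≡ 1, so λ ≡ 24·38 ≡ 82.
  x = λ² - 53 - 53 = 6724 - 106 ≡ 61; y = λ·(53 - 61) - 71 ≡ 20. → (61, 20)

(61, 20)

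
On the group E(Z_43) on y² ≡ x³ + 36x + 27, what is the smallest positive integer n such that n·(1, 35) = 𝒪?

4

2P: tangent at (1, 35): λ = (3·1² + 36)/(2·35) ≡ 39/27. 27⁻¹ ≡ 8 (mod 43) since 27·8 = 216 ≡ 1, so λ ≡ 39·8 ≡ 11.
  x = λ² - 1 - 1 = 121 - 2 ≡ 33; y = λ·(1 - 33) - 35 ≡ 0. → (33, 0)
3P: (33, 0) + (1, 35). λ = (35 - 0)/(1 - 33) ≡ 35/11 mod 43. 11⁻¹ ≡ 4 (mod 43), so λ ≡ 11.
  x = λ² - 33 - 1 = 121 - 34 ≡ 1; y = λ·(33 - 1) - 0 ≡ 8. → (1, 8)
4P: (1, 8) + (1, 35): same x and y₁ ≡ -y₂, so the sum is 𝒪.
4P = 𝒪, so the order is 4.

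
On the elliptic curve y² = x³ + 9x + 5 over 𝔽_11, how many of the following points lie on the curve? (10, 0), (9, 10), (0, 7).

(10, 0): 0² ≡ 0, rhs ≡ 6 → off.
(9, 10): 10² ≡ 1, rhs ≡ 1 → on.
(0, 7): 7² ≡ 5, rhs ≡ 5 → on.

2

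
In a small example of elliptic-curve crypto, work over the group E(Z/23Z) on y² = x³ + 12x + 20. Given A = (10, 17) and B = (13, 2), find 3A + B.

(9, 11)

First 3A:
Repeated addition: build up to 3A.
2A: tangent at (10, 17): λ = (3·10² + 12)/(2·17) ≡ 13/11. 11⁻¹ ≡ 21 (mod 23), so λ ≡ 13·21 ≡ 20.
  x = λ² - 10 - 10 = 400 - 20 ≡ 12; y = λ·(10 - 12) - 17 ≡ 12. → (12, 12)
3A: (12, 12) + (10, 17). λ = (17 - 12)/(10 - 12) ≡ 5/21 mod 23. 21⁻¹ ≡ 11 (mod 23), so λ ≡ 9.
  x = λ² - 12 - 10 = 81 - 22 ≡ 13; y = λ·(12 - 13) - 12 ≡ 2. → (13, 2)
3A = (13, 2).
Finally 3A + B:
tangent at (13, 2): λ = (3·13² + 12)/(2·2) ≡ 13/4. 4⁻¹ ≡ 6 (mod 23), so λ ≡ 13·6 ≡ 9.
  x = λ² - 13 - 13 = 81 - 26 ≡ 9; y = λ·(13 - 9) - 2 ≡ 11. → (9, 11)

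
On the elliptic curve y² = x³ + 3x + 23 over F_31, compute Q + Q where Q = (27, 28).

tangent at (27, 28): λ = (3·27² + 3)/(2·28) ≡ 20/25. 25⁻¹ ≡ 5 (mod 31) since 25·5 = 125 ≡ 1, so λ ≡ 20·5 ≡ 7.
  x = λ² - 27 - 27 = 49 - 54 ≡ 26; y = λ·(27 - 26) - 28 ≡ 10. → (26, 10)

(26, 10)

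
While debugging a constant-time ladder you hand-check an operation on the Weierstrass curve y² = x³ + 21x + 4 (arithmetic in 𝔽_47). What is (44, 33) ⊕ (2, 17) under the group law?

(15, 34)

(44, 33) + (2, 17). λ = (17 - 33)/(2 - 44) ≡ 31/5 mod 47. 5⁻¹ ≡ 19 (mod 47), so λ ≡ 25.
  x = λ² - 44 - 2 = 625 - 46 ≡ 15; y = λ·(44 - 15) - 33 ≡ 34. → (15, 34)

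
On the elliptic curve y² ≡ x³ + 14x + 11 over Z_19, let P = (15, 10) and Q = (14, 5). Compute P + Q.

(15, 9)

(15, 10) + (14, 5). λ = (5 - 10)/(14 - 15) ≡ 14/18 mod 19. 18⁻¹ ≡ 18 (mod 19) since 18·18 = 324 ≡ 1, so λ ≡ 5.
  x = λ² - 15 - 14 = 25 - 29 ≡ 15; y = λ·(15 - 15) - 10 ≡ 9. → (15, 9)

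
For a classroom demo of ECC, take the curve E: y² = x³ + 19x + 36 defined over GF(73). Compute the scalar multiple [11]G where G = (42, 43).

(22, 58)

Repeated addition: build up to 11G.
2G: tangent at (42, 43): λ = (3·42² + 19)/(2·43) ≡ 55/13. 13⁻¹ ≡ 45 (mod 73) since 13·45 = 585 ≡ 1, so λ ≡ 55·45 ≡ 66.
  x = λ² - 42 - 42 = 4356 - 84 ≡ 38; y = λ·(42 - 38) - 43 ≡ 2. → (38, 2)
3G: (38, 2) + (42, 43). λ = (43 - 2)/(42 - 38) ≡ 41/4 mod 73. 4⁻¹ ≡ 55 (mod 73), so λ ≡ 65.
  x = λ² - 38 - 42 = 4225 - 80 ≡ 57; y = λ·(38 - 57) - 2 ≡ 4. → (57, 4)
4G: (57, 4) + (42, 43). λ = (43 - 4)/(42 - 57) ≡ 39/58 mod 73. 58⁻¹ ≡ 34 (mod 73), so λ ≡ 12.
  x = λ² - 57 - 42 = 144 - 99 ≡ 45; y = λ·(57 - 45) - 4 ≡ 67. → (45, 67)
5G: (45, 67) + (42, 43). λ = (43 - 67)/(42 - 45) ≡ 49/70 mod 73. 70⁻¹ ≡ 24 (mod 73) since 70·24 = 1680 ≡ 1, so λ ≡ 8.
  x = λ² - 45 - 42 = 64 - 87 ≡ 50; y = λ·(45 - 50) - 67 ≡ 39. → (50, 39)
6G: (50, 39) + (42, 43). λ = (43 - 39)/(42 - 50) ≡ 4/65 mod 73. 65⁻¹ ≡ 9 (mod 73), so λ ≡ 36.
  x = λ² - 50 - 42 = 1296 - 92 ≡ 36; y = λ·(50 - 36) - 39 ≡ 27. → (36, 27)
7G: (36, 27) + (42, 43). λ = (43 - 27)/(42 - 36) ≡ 16/6 mod 73. 6⁻¹ ≡ 61 (mod 73) since 6·61 = 366 ≡ 1, so λ ≡ 27.
  x = λ² - 36 - 42 = 729 - 78 ≡ 67; y = λ·(36 - 67) - 27 ≡ 12. → (67, 12)
8G: (67, 12) + (42, 43). λ = (43 - 12)/(42 - 67) ≡ 31/48 mod 73. 48⁻¹ ≡ 35 (mod 73), so λ ≡ 63.
  x = λ² - 67 - 42 = 3969 - 109 ≡ 64; y = λ·(67 - 64) - 12 ≡ 31. → (64, 31)
9G: (64, 31) + (42, 43). λ = (43 - 31)/(42 - 64) ≡ 12/51 mod 73. 51⁻¹ ≡ 63 (mod 73), so λ ≡ 26.
  x = λ² - 64 - 42 = 676 - 106 ≡ 59; y = λ·(64 - 59) - 31 ≡ 26. → (59, 26)
10G: (59, 26) + (42, 43). λ = (43 - 26)/(42 - 59) ≡ 17/56 mod 73. 56⁻¹ ≡ 30 (mod 73) since 56·30 = 1680 ≡ 1, so λ ≡ 72.
  x = λ² - 59 - 42 = 5184 - 101 ≡ 46; y = λ·(59 - 46) - 26 ≡ 34. → (46, 34)
11G: (46, 34) + (42, 43). λ = (43 - 34)/(42 - 46) ≡ 9/69 mod 73. 69⁻¹ ≡ 18 (mod 73), so λ ≡ 16.
  x = λ² - 46 - 42 = 256 - 88 ≡ 22; y = λ·(46 - 22) - 34 ≡ 58. → (22, 58)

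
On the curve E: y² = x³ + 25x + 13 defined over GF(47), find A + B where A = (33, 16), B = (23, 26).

(39, 37)

(33, 16) + (23, 26). λ = (26 - 16)/(23 - 33) ≡ 10/37 mod 47. 37⁻¹ ≡ 14 (mod 47), so λ ≡ 46.
  x = λ² - 33 - 23 = 2116 - 56 ≡ 39; y = λ·(33 - 39) - 16 ≡ 37. → (39, 37)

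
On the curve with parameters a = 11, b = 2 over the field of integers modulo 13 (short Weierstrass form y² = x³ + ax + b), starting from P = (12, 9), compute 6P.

(8, 11)

Double-and-add on 6 = (110)₂. Start with P = (12, 9) for the leading 1-bit.
double: tangent at (12, 9): λ = (3·12² + 11)/(2·9) ≡ 1/5. 5⁻¹ ≡ 8 (mod 13) since 5·8 = 40 ≡ 1, so λ ≡ 1·8 ≡ 8.
  x = λ² - 12 - 12 = 64 - 24 ≡ 1; y = λ·(12 - 1) - 9 ≡ 1. → (1, 1)
add P: (1, 1) + (12, 9). λ = (9 - 1)/(12 - 1) ≡ 8/11 mod 13. 11⁻¹ ≡ 6 (mod 13) since 11·6 = 66 ≡ 1, so λ ≡ 9.
  x = λ² - 1 - 12 = 81 - 13 ≡ 3; y = λ·(1 - 3) - 1 ≡ 7. → (3, 7)
double: tangent at (3, 7): λ = (3·3² + 11)/(2·7) ≡ 12/1. 1⁻¹ ≡ 1 (mod 13) since 1·1 = 1 ≡ 1, so λ ≡ 12·1 ≡ 12.
  x = λ² - 3 - 3 = 144 - 6 ≡ 8; y = λ·(3 - 8) - 7 ≡ 11. → (8, 11)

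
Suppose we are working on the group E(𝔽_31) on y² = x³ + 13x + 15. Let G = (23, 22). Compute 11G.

Repeated addition: build up to 11G.
2G: tangent at (23, 22): λ = (3·23² + 13)/(2·22) ≡ 19/13. 13⁻¹ ≡ 12 (mod 31) since 13·12 = 156 ≡ 1, so λ ≡ 19·12 ≡ 11.
  x = λ² - 23 - 23 = 121 - 46 ≡ 13; y = λ·(23 - 13) - 22 ≡ 26. → (13, 26)
3G: (13, 26) + (23, 22). λ = (22 - 26)/(23 - 13) ≡ 27/10 mod 31. 10⁻¹ ≡ 28 (mod 31) since 10·28 = 280 ≡ 1, so λ ≡ 12.
  x = λ² - 13 - 23 = 144 - 36 ≡ 15; y = λ·(13 - 15) - 26 ≡ 12. → (15, 12)
4G: (15, 12) + (23, 22). λ = (22 - 12)/(23 - 15) ≡ 10/8 mod 31. 8⁻¹ ≡ 4 (mod 31), so λ ≡ 9.
  x = λ² - 15 - 23 = 81 - 38 ≡ 12; y = λ·(15 - 12) - 12 ≡ 15. → (12, 15)
5G: (12, 15) + (23, 22). λ = (22 - 15)/(23 - 12) ≡ 7/11 mod 31. 11⁻¹ ≡ 17 (mod 31) since 11·17 = 187 ≡ 1, so λ ≡ 26.
  x = λ² - 12 - 23 = 676 - 35 ≡ 21; y = λ·(12 - 21) - 15 ≡ 30. → (21, 30)
6G: (21, 30) + (23, 22). λ = (22 - 30)/(23 - 21) ≡ 23/2 mod 31. 2⁻¹ ≡ 16 (mod 31) since 2·16 = 32 ≡ 1, so λ ≡ 27.
  x = λ² - 21 - 23 = 729 - 44 ≡ 3; y = λ·(21 - 3) - 30 ≡ 22. → (3, 22)
7G: (3, 22) + (23, 22). λ = (22 - 22)/(23 - 3) ≡ 0/20 mod 31. 20⁻¹ ≡ 14 (mod 31) since 20·14 = 280 ≡ 1, so λ ≡ 0.
  x = λ² - 3 - 23 = 0 - 26 ≡ 5; y = λ·(3 - 5) - 22 ≡ 9. → (5, 9)
8G: (5, 9) + (23, 22). λ = (22 - 9)/(23 - 5) ≡ 13/18 mod 31. 18⁻¹ ≡ 19 (mod 31), so λ ≡ 30.
  x = λ² - 5 - 23 = 900 - 28 ≡ 4; y = λ·(5 - 4) - 9 ≡ 21. → (4, 21)
9G: (4, 21) + (23, 22). λ = (22 - 21)/(23 - 4) ≡ 1/19 mod 31. 19⁻¹ ≡ 18 (mod 31), so λ ≡ 18.
  x = λ² - 4 - 23 = 324 - 27 ≡ 18; y = λ·(4 - 18) - 21 ≡ 6. → (18, 6)
10G: (18, 6) + (23, 22). λ = (22 - 6)/(23 - 18) ≡ 16/5 mod 31. 5⁻¹ ≡ 25 (mod 31), so λ ≡ 28.
  x = λ² - 18 - 23 = 784 - 41 ≡ 30; y = λ·(18 - 30) - 6 ≡ 30. → (30, 30)
11G: (30, 30) + (23, 22). λ = (22 - 30)/(23 - 30) ≡ 23/24 mod 31. 24⁻¹ ≡ 22 (mod 31), so λ ≡ 10.
  x = λ² - 30 - 23 = 100 - 53 ≡ 16; y = λ·(30 - 16) - 30 ≡ 17. → (16, 17)

(16, 17)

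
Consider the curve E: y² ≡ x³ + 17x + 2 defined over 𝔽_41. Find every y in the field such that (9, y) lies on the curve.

8, 33

x³ + 17x + 2 = 884 ≡ 23 (mod 41).
Square roots of 23 mod 41: 8 and 33 (since 8² = 64 ≡ 23).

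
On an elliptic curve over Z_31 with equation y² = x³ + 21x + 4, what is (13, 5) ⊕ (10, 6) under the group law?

(13, 5) + (10, 6). λ = (6 - 5)/(10 - 13) ≡ 1/28 mod 31. 28⁻¹ ≡ 10 (mod 31), so λ ≡ 10.
  x = λ² - 13 - 10 = 100 - 23 ≡ 15; y = λ·(13 - 15) - 5 ≡ 6. → (15, 6)

(15, 6)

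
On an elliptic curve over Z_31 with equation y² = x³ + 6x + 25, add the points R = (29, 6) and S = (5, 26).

(29, 6) + (5, 26). λ = (26 - 6)/(5 - 29) ≡ 20/7 mod 31. 7⁻¹ ≡ 9 (mod 31), so λ ≡ 25.
  x = λ² - 29 - 5 = 625 - 34 ≡ 2; y = λ·(29 - 2) - 6 ≡ 18. → (2, 18)

(2, 18)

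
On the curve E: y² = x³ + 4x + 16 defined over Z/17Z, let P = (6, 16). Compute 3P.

(2, 10)

Repeated addition: build up to 3P.
2P: tangent at (6, 16): λ = (3·6² + 4)/(2·16) ≡ 10/15. 15⁻¹ ≡ 8 (mod 17), so λ ≡ 10·8 ≡ 12.
  x = λ² - 6 - 6 = 144 - 12 ≡ 13; y = λ·(6 - 13) - 16 ≡ 2. → (13, 2)
3P: (13, 2) + (6, 16). λ = (16 - 2)/(6 - 13) ≡ 14/10 mod 17. 10⁻¹ ≡ 12 (mod 17), so λ ≡ 15.
  x = λ² - 13 - 6 = 225 - 19 ≡ 2; y = λ·(13 - 2) - 2 ≡ 10. → (2, 10)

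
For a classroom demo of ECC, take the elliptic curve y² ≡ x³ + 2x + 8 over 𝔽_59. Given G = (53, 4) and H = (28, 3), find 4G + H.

(25, 44)

First 4G:
Repeated addition: build up to 4G.
2G: tangent at (53, 4): λ = (3·53² + 2)/(2·4) ≡ 51/8. 8⁻¹ ≡ 37 (mod 59), so λ ≡ 51·37 ≡ 58.
  x = λ² - 53 - 53 = 3364 - 106 ≡ 13; y = λ·(53 - 13) - 4 ≡ 15. → (13, 15)
3G: (13, 15) + (53, 4). λ = (4 - 15)/(53 - 13) ≡ 48/40 mod 59. 40⁻¹ ≡ 31 (mod 59) since 40·31 = 1240 ≡ 1, so λ ≡ 13.
  x = λ² - 13 - 53 = 169 - 66 ≡ 44; y = λ·(13 - 44) - 15 ≡ 54. → (44, 54)
4G: (44, 54) + (53, 4). λ = (4 - 54)/(53 - 44) ≡ 9/9 mod 59. 9⁻¹ ≡ 46 (mod 59), so λ ≡ 1.
  x = λ² - 44 - 53 = 1 - 97 ≡ 22; y = λ·(44 - 22) - 54 ≡ 27. → (22, 27)
4G = (22, 27).
Finally 4G + H:
(22, 27) + (28, 3). λ = (3 - 27)/(28 - 22) ≡ 35/6 mod 59. 6⁻¹ ≡ 10 (mod 59), so λ ≡ 55.
  x = λ² - 22 - 28 = 3025 - 50 ≡ 25; y = λ·(22 - 25) - 27 ≡ 44. → (25, 44)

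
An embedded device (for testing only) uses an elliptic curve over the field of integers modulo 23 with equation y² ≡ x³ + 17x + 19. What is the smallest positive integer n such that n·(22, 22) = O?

2P: tangent at (22, 22): λ = (3·22² + 17)/(2·22) ≡ 20/21. 21⁻¹ ≡ 11 (mod 23), so λ ≡ 20·11 ≡ 13.
  x = λ² - 22 - 22 = 169 - 44 ≡ 10; y = λ·(22 - 10) - 22 ≡ 19. → (10, 19)
3P: (10, 19) + (22, 22). λ = (22 - 19)/(22 - 10) ≡ 3/12 mod 23. 12⁻¹ ≡ 2 (mod 23), so λ ≡ 6.
  x = λ² - 10 - 22 = 36 - 32 ≡ 4; y = λ·(10 - 4) - 19 ≡ 17. → (4, 17)
4P: (4, 17) + (22, 22). λ = (22 - 17)/(22 - 4) ≡ 5/18 mod 23. 18⁻¹ ≡ 9 (mod 23), so λ ≡ 22.
  x = λ² - 4 - 22 = 484 - 26 ≡ 21; y = λ·(4 - 21) - 17 ≡ 0. → (21, 0)
5P: (21, 0) + (22, 22). λ = (22 - 0)/(22 - 21) ≡ 22/1 mod 23. 1⁻¹ ≡ 1 (mod 23), so λ ≡ 22.
  x = λ² - 21 - 22 = 484 - 43 ≡ 4; y = λ·(21 - 4) - 0 ≡ 6. → (4, 6)
6P: (4, 6) + (22, 22). λ = (22 - 6)/(22 - 4) ≡ 16/18 mod 23. 18⁻¹ ≡ 9 (mod 23), so λ ≡ 6.
  x = λ² - 4 - 22 = 36 - 26 ≡ 10; y = λ·(4 - 10) - 6 ≡ 4. → (10, 4)
7P: (10, 4) + (22, 22). λ = (22 - 4)/(22 - 10) ≡ 18/12 mod 23. 12⁻¹ ≡ 2 (mod 23), so λ ≡ 13.
  x = λ² - 10 - 22 = 169 - 32 ≡ 22; y = λ·(10 - 22) - 4 ≡ 1. → (22, 1)
8P: (22, 1) + (22, 22): same x and y₁ ≡ -y₂, so the sum is O.
8P = O, so the order is 8.

8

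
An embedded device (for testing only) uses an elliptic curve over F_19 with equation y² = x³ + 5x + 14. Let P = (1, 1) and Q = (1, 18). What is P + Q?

O

The two points share x = 1 and their y-coordinates satisfy 1 + 18 ≡ 0 (mod 19), so they are inverses. Their sum is O.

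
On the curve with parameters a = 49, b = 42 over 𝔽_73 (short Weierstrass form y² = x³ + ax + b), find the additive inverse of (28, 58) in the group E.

-(28, 58) = (28, -58 mod 73) = (28, 15).

(28, 15)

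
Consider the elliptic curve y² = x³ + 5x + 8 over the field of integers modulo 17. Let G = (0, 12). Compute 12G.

(13, 3)

Repeated addition: build up to 12G.
2G: tangent at (0, 12): λ = (3·0² + 5)/(2·12) ≡ 5/7. 7⁻¹ ≡ 5 (mod 17), so λ ≡ 5·5 ≡ 8.
  x = λ² - 0 - 0 = 64 - 0 ≡ 13; y = λ·(0 - 13) - 12 ≡ 3. → (13, 3)
3G: (13, 3) + (0, 12). λ = (12 - 3)/(0 - 13) ≡ 9/4 mod 17. 4⁻¹ ≡ 13 (mod 17) since 4·13 = 52 ≡ 1, so λ ≡ 15.
  x = λ² - 13 - 0 = 225 - 13 ≡ 8; y = λ·(13 - 8) - 3 ≡ 4. → (8, 4)
4G: (8, 4) + (0, 12). λ = (12 - 4)/(0 - 8) ≡ 8/9 mod 17. 9⁻¹ ≡ 2 (mod 17) since 9·2 = 18 ≡ 1, so λ ≡ 16.
  x = λ² - 8 - 0 = 256 - 8 ≡ 10; y = λ·(8 - 10) - 4 ≡ 15. → (10, 15)
5G: (10, 15) + (0, 12). λ = (12 - 15)/(0 - 10) ≡ 14/7 mod 17. 7⁻¹ ≡ 5 (mod 17), so λ ≡ 2.
  x = λ² - 10 - 0 = 4 - 10 ≡ 11; y = λ·(10 - 11) - 15 ≡ 0. → (11, 0)
6G: (11, 0) + (0, 12). λ = (12 - 0)/(0 - 11) ≡ 12/6 mod 17. 6⁻¹ ≡ 3 (mod 17), so λ ≡ 2.
  x = λ² - 11 - 0 = 4 - 11 ≡ 10; y = λ·(11 - 10) - 0 ≡ 2. → (10, 2)
7G: (10, 2) + (0, 12). λ = (12 - 2)/(0 - 10) ≡ 10/7 mod 17. 7⁻¹ ≡ 5 (mod 17) since 7·5 = 35 ≡ 1, so λ ≡ 16.
  x = λ² - 10 - 0 = 256 - 10 ≡ 8; y = λ·(10 - 8) - 2 ≡ 13. → (8, 13)
8G: (8, 13) + (0, 12). λ = (12 - 13)/(0 - 8) ≡ 16/9 mod 17. 9⁻¹ ≡ 2 (mod 17) since 9·2 = 18 ≡ 1, so λ ≡ 15.
  x = λ² - 8 - 0 = 225 - 8 ≡ 13; y = λ·(8 - 13) - 13 ≡ 14. → (13, 14)
9G: (13, 14) + (0, 12). λ = (12 - 14)/(0 - 13) ≡ 15/4 mod 17. 4⁻¹ ≡ 13 (mod 17), so λ ≡ 8.
  x = λ² - 13 - 0 = 64 - 13 ≡ 0; y = λ·(13 - 0) - 14 ≡ 5. → (0, 5)
10G: (0, 5) + (0, 12): same x and y₁ ≡ -y₂, so the sum is 𝒪.
11G: 𝒪 + (0, 12) = (0, 12) (identity).
12G: tangent at (0, 12): λ = (3·0² + 5)/(2·12) ≡ 5/7. 7⁻¹ ≡ 5 (mod 17), so λ ≡ 5·5 ≡ 8.
  x = λ² - 0 - 0 = 64 - 0 ≡ 13; y = λ·(0 - 13) - 12 ≡ 3. → (13, 3)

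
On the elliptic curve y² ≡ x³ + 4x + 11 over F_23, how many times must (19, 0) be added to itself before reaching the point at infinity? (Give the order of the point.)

2

2P: (19, 0) + (19, 0): same x and y₁ ≡ -y₂, so the sum is the point at infinity.
2P = the point at infinity, so the order is 2.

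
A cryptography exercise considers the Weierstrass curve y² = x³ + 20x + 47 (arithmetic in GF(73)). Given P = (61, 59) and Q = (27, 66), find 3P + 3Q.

First 3P:
Repeated addition: build up to 3P.
2P: tangent at (61, 59): λ = (3·61² + 20)/(2·59) ≡ 14/45. 45⁻¹ ≡ 13 (mod 73), so λ ≡ 14·13 ≡ 36.
  x = λ² - 61 - 61 = 1296 - 122 ≡ 6; y = λ·(61 - 6) - 59 ≡ 23. → (6, 23)
3P: (6, 23) + (61, 59). λ = (59 - 23)/(61 - 6) ≡ 36/55 mod 73. 55⁻¹ ≡ 4 (mod 73), so λ ≡ 71.
  x = λ² - 6 - 61 = 5041 - 67 ≡ 10; y = λ·(6 - 10) - 23 ≡ 58. → (10, 58)
3P = (10, 58).
Next 3Q:
Repeated addition: build up to 3Q.
2Q: tangent at (27, 66): λ = (3·27² + 20)/(2·66) ≡ 17/59. 59⁻¹ ≡ 26 (mod 73), so λ ≡ 17·26 ≡ 4.
  x = λ² - 27 - 27 = 16 - 54 ≡ 35; y = λ·(27 - 35) - 66 ≡ 48. → (35, 48)
3Q: (35, 48) + (27, 66). λ = (66 - 48)/(27 - 35) ≡ 18/65 mod 73. 65⁻¹ ≡ 9 (mod 73) since 65·9 = 585 ≡ 1, so λ ≡ 16.
  x = λ² - 35 - 27 = 256 - 62 ≡ 48; y = λ·(35 - 48) - 48 ≡ 36. → (48, 36)
3Q = (48, 36).
Finally 3P + 3Q:
(10, 58) + (48, 36). λ = (36 - 58)/(48 - 10) ≡ 51/38 mod 73. 38⁻¹ ≡ 25 (mod 73), so λ ≡ 34.
  x = λ² - 10 - 48 = 1156 - 58 ≡ 3; y = λ·(10 - 3) - 58 ≡ 34. → (3, 34)

(3, 34)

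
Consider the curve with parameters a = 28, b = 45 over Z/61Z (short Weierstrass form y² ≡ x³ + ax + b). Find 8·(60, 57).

Write G = (60, 57).
Repeated addition: build up to 8G.
2G: tangent at (60, 57): λ = (3·60² + 28)/(2·57) ≡ 31/53. 53⁻¹ ≡ 38 (mod 61), so λ ≡ 31·38 ≡ 19.
  x = λ² - 60 - 60 = 361 - 120 ≡ 58; y = λ·(60 - 58) - 57 ≡ 42. → (58, 42)
3G: (58, 42) + (60, 57). λ = (57 - 42)/(60 - 58) ≡ 15/2 mod 61. 2⁻¹ ≡ 31 (mod 61) since 2·31 = 62 ≡ 1, so λ ≡ 38.
  x = λ² - 58 - 60 = 1444 - 118 ≡ 45; y = λ·(58 - 45) - 42 ≡ 25. → (45, 25)
4G: (45, 25) + (60, 57). λ = (57 - 25)/(60 - 45) ≡ 32/15 mod 61. 15⁻¹ ≡ 57 (mod 61), so λ ≡ 55.
  x = λ² - 45 - 60 = 3025 - 105 ≡ 53; y = λ·(45 - 53) - 25 ≡ 23. → (53, 23)
5G: (53, 23) + (60, 57). λ = (57 - 23)/(60 - 53) ≡ 34/7 mod 61. 7⁻¹ ≡ 35 (mod 61), so λ ≡ 31.
  x = λ² - 53 - 60 = 961 - 113 ≡ 55; y = λ·(53 - 55) - 23 ≡ 37. → (55, 37)
6G: (55, 37) + (60, 57). λ = (57 - 37)/(60 - 55) ≡ 20/5 mod 61. 5⁻¹ ≡ 49 (mod 61), so λ ≡ 4.
  x = λ² - 55 - 60 = 16 - 115 ≡ 23; y = λ·(55 - 23) - 37 ≡ 30. → (23, 30)
7G: (23, 30) + (60, 57). λ = (57 - 30)/(60 - 23) ≡ 27/37 mod 61. 37⁻¹ ≡ 33 (mod 61) since 37·33 = 1221 ≡ 1, so λ ≡ 37.
  x = λ² - 23 - 60 = 1369 - 83 ≡ 5; y = λ·(23 - 5) - 30 ≡ 26. → (5, 26)
8G: (5, 26) + (60, 57). λ = (57 - 26)/(60 - 5) ≡ 31/55 mod 61. 55⁻¹ ≡ 10 (mod 61) since 55·10 = 550 ≡ 1, so λ ≡ 5.
  x = λ² - 5 - 60 = 25 - 65 ≡ 21; y = λ·(5 - 21) - 26 ≡ 16. → (21, 16)

(21, 16)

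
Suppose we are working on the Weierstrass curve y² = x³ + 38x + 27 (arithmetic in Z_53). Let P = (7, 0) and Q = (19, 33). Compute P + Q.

(18, 36)

(7, 0) + (19, 33). λ = (33 - 0)/(19 - 7) ≡ 33/12 mod 53. 12⁻¹ ≡ 31 (mod 53), so λ ≡ 16.
  x = λ² - 7 - 19 = 256 - 26 ≡ 18; y = λ·(7 - 18) - 0 ≡ 36. → (18, 36)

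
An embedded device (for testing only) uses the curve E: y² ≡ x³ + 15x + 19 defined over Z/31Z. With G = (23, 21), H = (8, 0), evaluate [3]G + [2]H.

First 3G:
Repeated addition: build up to 3G.
2G: tangent at (23, 21): λ = (3·23² + 15)/(2·21) ≡ 21/11. 11⁻¹ ≡ 17 (mod 31) since 11·17 = 187 ≡ 1, so λ ≡ 21·17 ≡ 16.
  x = λ² - 23 - 23 = 256 - 46 ≡ 24; y = λ·(23 - 24) - 21 ≡ 25. → (24, 25)
3G: (24, 25) + (23, 21). λ = (21 - 25)/(23 - 24) ≡ 27/30 mod 31. 30⁻¹ ≡ 30 (mod 31) since 30·30 = 900 ≡ 1, so λ ≡ 4.
  x = λ² - 24 - 23 = 16 - 47 ≡ 0; y = λ·(24 - 0) - 25 ≡ 9. → (0, 9)
3G = (0, 9).
Next 2H:
Repeated addition: build up to 2H.
2H: (8, 0) + (8, 0): same x and y₁ ≡ -y₂, so the sum is 𝒪.
2H = 𝒪.
Finally 3G + 2H:
(0, 9) + 𝒪 = (0, 9) (identity).

(0, 9)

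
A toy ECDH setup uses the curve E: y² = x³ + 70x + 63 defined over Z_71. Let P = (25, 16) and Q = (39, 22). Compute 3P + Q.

(56, 53)

First 3P:
Repeated addition: build up to 3P.
2P: tangent at (25, 16): λ = (3·25² + 70)/(2·16) ≡ 28/32. 32⁻¹ ≡ 20 (mod 71) since 32·20 = 640 ≡ 1, so λ ≡ 28·20 ≡ 63.
  x = λ² - 25 - 25 = 3969 - 50 ≡ 14; y = λ·(25 - 14) - 16 ≡ 38. → (14, 38)
3P: (14, 38) + (25, 16). λ = (16 - 38)/(25 - 14) ≡ 49/11 mod 71. 11⁻¹ ≡ 13 (mod 71), so λ ≡ 69.
  x = λ² - 14 - 25 = 4761 - 39 ≡ 36; y = λ·(14 - 36) - 38 ≡ 6. → (36, 6)
3P = (36, 6).
Finally 3P + Q:
(36, 6) + (39, 22). λ = (22 - 6)/(39 - 36) ≡ 16/3 mod 71. 3⁻¹ ≡ 24 (mod 71) since 3·24 = 72 ≡ 1, so λ ≡ 29.
  x = λ² - 36 - 39 = 841 - 75 ≡ 56; y = λ·(36 - 56) - 6 ≡ 53. → (56, 53)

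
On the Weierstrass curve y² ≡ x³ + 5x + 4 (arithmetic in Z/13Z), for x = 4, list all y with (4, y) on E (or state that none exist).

x³ + 5x + 4 = 88 ≡ 10 (mod 13).
Square roots of 10 mod 13: 6 and 7 (since 6² = 36 ≡ 10).

6, 7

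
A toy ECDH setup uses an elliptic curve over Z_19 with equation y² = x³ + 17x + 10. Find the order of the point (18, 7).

2P: tangent at (18, 7): λ = (3·18² + 17)/(2·7) ≡ 1/14. 14⁻¹ ≡ 15 (mod 19) since 14·15 = 210 ≡ 1, so λ ≡ 1·15 ≡ 15.
  x = λ² - 18 - 18 = 225 - 36 ≡ 18; y = λ·(18 - 18) - 7 ≡ 12. → (18, 12)
3P: (18, 12) + (18, 7): same x and y₁ ≡ -y₂, so the sum is O.
3P = O, so the order is 3.

3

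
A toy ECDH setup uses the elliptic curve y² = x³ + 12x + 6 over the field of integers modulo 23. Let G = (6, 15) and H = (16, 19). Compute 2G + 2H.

First 2G:
Repeated addition: build up to 2G.
2G: tangent at (6, 15): λ = (3·6² + 12)/(2·15) ≡ 5/7. 7⁻¹ ≡ 10 (mod 23), so λ ≡ 5·10 ≡ 4.
  x = λ² - 6 - 6 = 16 - 12 ≡ 4; y = λ·(6 - 4) - 15 ≡ 16. → (4, 16)
2G = (4, 16).
Next 2H:
Repeated addition: build up to 2H.
2H: tangent at (16, 19): λ = (3·16² + 12)/(2·19) ≡ 21/15. 15⁻¹ ≡ 20 (mod 23) since 15·20 = 300 ≡ 1, so λ ≡ 21·20 ≡ 6.
  x = λ² - 16 - 16 = 36 - 32 ≡ 4; y = λ·(16 - 4) - 19 ≡ 7. → (4, 7)
2H = (4, 7).
Finally 2G + 2H:
(4, 16) + (4, 7): same x and y₁ ≡ -y₂, so the sum is ∞.

O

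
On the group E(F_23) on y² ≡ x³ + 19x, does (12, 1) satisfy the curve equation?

y² = 1² ≡ 1; x³ + 19x + 0 = 1956 ≡ 1 (mod 23). 1 = 1.

yes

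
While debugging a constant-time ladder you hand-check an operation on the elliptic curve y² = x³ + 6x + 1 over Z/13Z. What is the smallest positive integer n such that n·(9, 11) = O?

2P: tangent at (9, 11): λ = (3·9² + 6)/(2·11) ≡ 2/9. 9⁻¹ ≡ 3 (mod 13) since 9·3 = 27 ≡ 1, so λ ≡ 2·3 ≡ 6.
  x = λ² - 9 - 9 = 36 - 18 ≡ 5; y = λ·(9 - 5) - 11 ≡ 0. → (5, 0)
3P: (5, 0) + (9, 11). λ = (11 - 0)/(9 - 5) ≡ 11/4 mod 13. 4⁻¹ ≡ 10 (mod 13) since 4·10 = 40 ≡ 1, so λ ≡ 6.
  x = λ² - 5 - 9 = 36 - 14 ≡ 9; y = λ·(5 - 9) - 0 ≡ 2. → (9, 2)
4P: (9, 2) + (9, 11): same x and y₁ ≡ -y₂, so the sum is O.
4P = O, so the order is 4.

4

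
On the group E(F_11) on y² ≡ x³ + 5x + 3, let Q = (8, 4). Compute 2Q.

tangent at (8, 4): λ = (3·8² + 5)/(2·4) ≡ 10/8. 8⁻¹ ≡ 7 (mod 11), so λ ≡ 10·7 ≡ 4.
  x = λ² - 8 - 8 = 16 - 16 ≡ 0; y = λ·(8 - 0) - 4 ≡ 6. → (0, 6)

(0, 6)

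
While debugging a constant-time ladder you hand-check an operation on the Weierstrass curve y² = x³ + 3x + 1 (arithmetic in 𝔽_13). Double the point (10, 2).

(7, 1)

tangent at (10, 2): λ = (3·10² + 3)/(2·2) ≡ 4/4. 4⁻¹ ≡ 10 (mod 13), so λ ≡ 4·10 ≡ 1.
  x = λ² - 10 - 10 = 1 - 20 ≡ 7; y = λ·(10 - 7) - 2 ≡ 1. → (7, 1)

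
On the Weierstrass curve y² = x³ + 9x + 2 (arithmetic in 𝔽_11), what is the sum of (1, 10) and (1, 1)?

The two points share x = 1 and their y-coordinates satisfy 10 + 1 ≡ 0 (mod 11), so they are inverses. Their sum is ∞.

O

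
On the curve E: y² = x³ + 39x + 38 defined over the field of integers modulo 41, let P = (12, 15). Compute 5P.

Repeated addition: build up to 5P.
2P: tangent at (12, 15): λ = (3·12² + 39)/(2·15) ≡ 20/30. 30⁻¹ ≡ 26 (mod 41) since 30·26 = 780 ≡ 1, so λ ≡ 20·26 ≡ 28.
  x = λ² - 12 - 12 = 784 - 24 ≡ 22; y = λ·(12 - 22) - 15 ≡ 33. → (22, 33)
3P: (22, 33) + (12, 15). λ = (15 - 33)/(12 - 22) ≡ 23/31 mod 41. 31⁻¹ ≡ 4 (mod 41) since 31·4 = 124 ≡ 1, so λ ≡ 10.
  x = λ² - 22 - 12 = 100 - 34 ≡ 25; y = λ·(22 - 25) - 33 ≡ 19. → (25, 19)
4P: (25, 19) + (12, 15). λ = (15 - 19)/(12 - 25) ≡ 37/28 mod 41. 28⁻¹ ≡ 22 (mod 41), so λ ≡ 35.
  x = λ² - 25 - 12 = 1225 - 37 ≡ 40; y = λ·(25 - 40) - 19 ≡ 30. → (40, 30)
5P: (40, 30) + (12, 15). λ = (15 - 30)/(12 - 40) ≡ 26/13 mod 41. 13⁻¹ ≡ 19 (mod 41), so λ ≡ 2.
  x = λ² - 40 - 12 = 4 - 52 ≡ 34; y = λ·(40 - 34) - 30 ≡ 23. → (34, 23)

(34, 23)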